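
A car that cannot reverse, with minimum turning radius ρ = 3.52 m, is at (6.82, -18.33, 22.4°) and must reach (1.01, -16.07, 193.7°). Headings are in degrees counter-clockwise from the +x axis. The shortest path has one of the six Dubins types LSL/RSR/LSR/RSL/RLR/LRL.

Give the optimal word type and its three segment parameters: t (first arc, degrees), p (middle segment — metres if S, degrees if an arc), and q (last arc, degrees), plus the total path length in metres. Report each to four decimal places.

RLR: t = 12.2868°, p = 243.3514°, q = 59.7646°, L = 19.3770 m

Let ψ = atan2(Δy, Δx) = atan2(2.26, -5.81) = 158.7447° be the start→goal bearing.
Normalize: d = |goal − start| / ρ = 6.234076/3.52 = 1.771044, α = (θ_start − ψ) mod 360° = 223.6553° = 3.903521 rad, β = (θ_goal − ψ) mod 360° = 34.9553° = 0.610084 rad.
Common terms: sin α = -0.690318, cos α = -0.723506, sin β = 0.572937, cos β = 0.819600, cos(α−β) = -0.988494, d² = 3.136598. Work in radians in the unit-radius frame; every candidate has L = ρ·(t + p + q).
LSL: p² = 2 + d² − 2cos(α−β) + 2d(sin α − sin β) = 2.639027; p = √p² = 1.624508; φ = atan2(cos β − cos α, d + sin α − sin β) = 1.252888 rad; t = (φ − α) mod 2π = 3.632552 rad, q = (β − φ) mod 2π = 5.640382 rad → L = 3.52·(3.632552 + 1.624508 + 5.640382) = 3.52·10.897442 = 38.358997 m
RSR: p² = 2 + d² − 2cos(α−β) + 2d(sin β − sin α) = 11.588144; p = √p² = 3.404136; φ = atan2(cos α − cos β, d − sin α + sin β) = -0.470468 rad; t = (α − φ) mod 2π = 4.373988 rad, q = (φ − β) mod 2π = 5.202633 rad → L = 3.52·(4.373988 + 3.404136 + 5.202633) = 3.52·12.980758 = 45.692268 m
LSR: p² = d² − 2 + 2cos(α−β) + 2d(sin α + sin β) = -1.256164 < 0 → infeasible
RSL: p² = d² − 2 + 2cos(α−β) − 2d(sin α + sin β) = -0.424616 < 0 → infeasible
RLR: c = (6 − d² + 2cos(α−β) + 2d(sin α − sin β))/8 = -0.448518; p = 2π − arccos c = 4.247282 rad; φ = atan2(cos α − cos β, d − sin α + sin β) = -0.470468 rad; t = (α − φ + p/2) mod 2π = 0.214444 rad, q = (α − β − t + p) mod 2π = 1.043089 rad → L = 3.52·(0.214444 + 4.247282 + 1.043089) = 3.52·5.504816 = 19.376952 m
LRL: c = (6 − d² + 2cos(α−β) − 2d(sin α − sin β))/8 = 0.670122; p = 2π − arccos c = 5.446762 rad; φ = atan2(cos β − cos α, d + sin α − sin β) = 1.252888 rad; t = (φ − α + p/2) mod 2π = 0.072748 rad, q = (β − α − t + p) mod 2π = 2.080578 rad → L = 3.52·(0.072748 + 5.446762 + 2.080578) = 3.52·7.600087 = 26.752306 m
Shortest: RLR with L = 19.376952 m ≈ 19.3770 m
Convert RLR to answer units (arcs ×180/π): t = 0.214444·180/π = 12.2868°, p = 4.247282·180/π = 243.3514°, q = 1.043089·180/π = 59.7646°, L = 19.3770 m.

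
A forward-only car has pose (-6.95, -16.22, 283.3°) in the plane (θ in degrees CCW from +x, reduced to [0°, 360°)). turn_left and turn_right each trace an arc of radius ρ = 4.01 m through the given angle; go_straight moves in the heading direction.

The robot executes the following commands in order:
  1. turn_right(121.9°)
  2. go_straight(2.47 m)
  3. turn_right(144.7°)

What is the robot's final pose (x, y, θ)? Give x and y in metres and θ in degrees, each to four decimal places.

(-14.3458, -12.5138, 16.7000°)

set_pose: (x, y, θ) = (-6.9500, -16.2200, 283.3000°), ρ = 4.01
turn_right(121.9°): centre at ρ to the right, rotate −121.9° → (-12.1315, -20.9431, 161.4000°)
go_straight(2.47): x += 2.47·cos θ, y += 2.47·sin θ → (-14.4725, -20.1552, 161.4000°)
turn_right(144.7°): centre at ρ to the right, rotate −144.7° → (-14.3458, -12.5138, 16.7000°)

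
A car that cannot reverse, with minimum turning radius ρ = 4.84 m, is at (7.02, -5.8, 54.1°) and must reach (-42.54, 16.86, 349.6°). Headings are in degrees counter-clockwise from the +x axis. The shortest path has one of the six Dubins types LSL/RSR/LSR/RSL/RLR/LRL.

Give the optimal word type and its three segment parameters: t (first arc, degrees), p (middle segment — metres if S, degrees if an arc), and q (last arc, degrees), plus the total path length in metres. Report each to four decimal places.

Let ψ = atan2(Δy, Δx) = atan2(22.66, -49.56) = 155.4290° be the start→goal bearing.
Normalize: d = |goal − start| / ρ = 54.494671/4.84 = 11.259230, α = (θ_start − ψ) mod 360° = 258.6710° = 4.514661 rad, β = (θ_goal − ψ) mod 360° = 194.1710° = 3.388923 rad.
Common terms: sin α = -0.980515, cos α = -0.196443, sin β = -0.244817, cos β = -0.969569, cos(α−β) = 0.430511, d² = 126.770251. Work in radians in the unit-radius frame; every candidate has L = ρ·(t + p + q).
LSL: p² = 2 + d² − 2cos(α−β) + 2d(sin α − sin β) = 111.342427; p = √p² = 10.551892; φ = atan2(cos β − cos α, d + sin α − sin β) = -0.073335 rad; t = (φ − α) mod 2π = 1.695190 rad, q = (β − φ) mod 2π = 3.462258 rad → L = 4.84·(1.695190 + 10.551892 + 3.462258) = 4.84·15.709340 = 76.033206 m
RSR: p² = 2 + d² − 2cos(α−β) + 2d(sin β − sin α) = 144.476031; p = √p² = 12.019818; φ = atan2(cos α − cos β, d − sin α + sin β) = 0.064365 rad; t = (α − φ) mod 2π = 4.450295 rad, q = (φ − β) mod 2π = 2.958628 rad → L = 4.84·(4.450295 + 12.019818 + 2.958628) = 4.84·19.428741 = 94.035106 m
LSR: p² = d² − 2 + 2cos(α−β) + 2d(sin α + sin β) = 98.038686; p = √p² = 9.901449; φ = atan2(−cos α − cos β, d + sin α + sin β) − atan2(−2, p) = 0.314997 rad; t = (φ − α) mod 2π = 2.083522 rad, q = (φ − β) mod 2π = 3.209259 rad → L = 4.84·(2.083522 + 9.901449 + 3.209259) = 4.84·15.194230 = 73.540074 m
RSL: p² = d² − 2 + 2cos(α−β) − 2d(sin α + sin β) = 153.223861; p = √p² = 12.378363; φ = atan2(cos α + cos β, d − sin α − sin β) − atan2(2, p) = -0.253314 rad; t = (α − φ) mod 2π = 4.767975 rad, q = (β − φ) mod 2π = 3.642237 rad → L = 4.84·(4.767975 + 12.378363 + 3.642237) = 4.84·20.788574 = 100.616701 m
RLR: c = (6 − d² + 2cos(α−β) + 2d(sin α − sin β))/8 = -17.059504, |c| > 1 → infeasible
LRL: c = (6 − d² + 2cos(α−β) − 2d(sin α − sin β))/8 = -12.917803, |c| > 1 → infeasible
Shortest: LSR with L = 73.540074 m ≈ 73.5401 m
Convert LSR to answer units (arcs ×180/π): t = 2.083522·180/π = 119.3770°, p = ρ·p = 4.84·9.901449 = 47.9230 m, q = 3.209259·180/π = 183.8770°, L = 73.5401 m.

LSR: t = 119.3770°, p = 47.9230 m, q = 183.8770°, L = 73.5401 m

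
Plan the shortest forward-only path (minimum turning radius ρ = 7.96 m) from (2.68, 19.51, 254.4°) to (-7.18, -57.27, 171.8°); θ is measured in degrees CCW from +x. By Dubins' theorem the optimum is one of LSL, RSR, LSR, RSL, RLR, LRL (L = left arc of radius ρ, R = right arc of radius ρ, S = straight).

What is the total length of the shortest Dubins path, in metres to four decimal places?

82.5725 m

Let ψ = atan2(Δy, Δx) = atan2(-76.78, -9.86) = -97.3178° be the start→goal bearing.
Normalize: d = |goal − start| / ρ = 77.410516/7.96 = 9.724939, α = (θ_start − ψ) mod 360° = 351.7178° = 6.138634 rad, β = (θ_goal − ψ) mod 360° = 269.1178° = 4.696992 rad.
Common terms: sin α = -0.144049, cos α = 0.989571, sin β = -0.999881, cos β = -0.015397, cos(α−β) = 0.128796, d² = 94.574443. Work in radians in the unit-radius frame; every candidate has L = ρ·(t + p + q).
LSL: p² = 2 + d² − 2cos(α−β) + 2d(sin α − sin β) = 112.962695; p = √p² = 10.628391; φ = atan2(cos β − cos α, d + sin α − sin β) = -0.094696 rad; t = (φ − α) mod 2π = 0.049855 rad, q = (β − φ) mod 2π = 4.791688 rad → L = 7.96·(0.049855 + 10.628391 + 4.791688) = 7.96·15.469934 = 123.140677 m
RSR: p² = 2 + d² − 2cos(α−β) + 2d(sin β − sin α) = 79.671007; p = √p² = 8.925862; φ = atan2(cos α − cos β, d − sin α + sin β) = 0.112830 rad; t = (α − φ) mod 2π = 6.025804 rad, q = (φ − β) mod 2π = 1.699023 rad → L = 7.96·(6.025804 + 8.925862 + 1.699023) = 7.96·16.650689 = 132.539484 m
LSR: p² = d² − 2 + 2cos(α−β) + 2d(sin α + sin β) = 70.582732; p = √p² = 8.401353; φ = atan2(−cos α − cos β, d + sin α + sin β) − atan2(−2, p) = 0.120664 rad; t = (φ − α) mod 2π = 0.265216 rad, q = (φ − β) mod 2π = 1.706858 rad → L = 7.96·(0.265216 + 8.401353 + 1.706858) = 7.96·10.373426 = 82.572473 m
RSL: p² = d² − 2 + 2cos(α−β) − 2d(sin α + sin β) = 115.081336; p = √p² = 10.727597; φ = atan2(cos α + cos β, d − sin α − sin β) − atan2(2, p) = -0.094928 rad; t = (α − φ) mod 2π = 6.233562 rad, q = (β − φ) mod 2π = 4.791920 rad → L = 7.96·(6.233562 + 10.727597 + 4.791920) = 7.96·21.753079 = 173.154506 m
RLR: c = (6 − d² + 2cos(α−β) + 2d(sin α − sin β))/8 = -8.958876, |c| > 1 → infeasible
LRL: c = (6 − d² + 2cos(α−β) − 2d(sin α − sin β))/8 = -13.120337, |c| > 1 → infeasible
Shortest: LSR with L = 82.572473 m ≈ 82.5725 m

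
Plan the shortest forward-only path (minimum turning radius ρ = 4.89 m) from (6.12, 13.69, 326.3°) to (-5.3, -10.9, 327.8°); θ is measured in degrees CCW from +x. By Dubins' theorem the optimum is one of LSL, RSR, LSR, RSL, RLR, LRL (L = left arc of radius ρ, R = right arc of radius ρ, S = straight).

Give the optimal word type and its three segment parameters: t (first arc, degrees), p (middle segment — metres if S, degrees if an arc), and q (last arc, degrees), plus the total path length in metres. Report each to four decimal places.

Let ψ = atan2(Δy, Δx) = atan2(-24.59, -11.42) = -114.9109° be the start→goal bearing.
Normalize: d = |goal − start| / ρ = 27.112442/4.89 = 5.544467, α = (θ_start − ψ) mod 360° = 81.2109° = 1.417398 rad, β = (θ_goal − ψ) mod 360° = 82.7109° = 1.443578 rad.
Common terms: sin α = 0.988258, cos α = 0.152797, sin β = 0.991919, cos β = 0.126875, cos(α−β) = 0.999657, d² = 30.741110. Work in radians in the unit-radius frame; every candidate has L = ρ·(t + p + q).
LSL: p² = 2 + d² − 2cos(α−β) + 2d(sin α − sin β) = 30.701198; p = √p² = 5.540866; φ = atan2(cos β − cos α, d + sin α − sin β) = -0.004678 rad; t = (φ − α) mod 2π = 4.861109 rad, q = (β − φ) mod 2π = 1.448256 rad → L = 4.89·(4.861109 + 5.540866 + 1.448256) = 4.89·11.850231 = 57.947631 m
RSR: p² = 2 + d² − 2cos(α−β) + 2d(sin β − sin α) = 30.782393; p = √p² = 5.548188; φ = atan2(cos α − cos β, d − sin α + sin β) = 0.004672 rad; t = (α − φ) mod 2π = 1.412726 rad, q = (φ − β) mod 2π = 4.844279 rad → L = 4.89·(1.412726 + 5.548188 + 4.844279) = 4.89·11.805194 = 57.727397 m
LSR: p² = d² − 2 + 2cos(α−β) + 2d(sin α + sin β) = 52.698467; p = √p² = 7.259371; φ = atan2(−cos α − cos β, d + sin α + sin β) − atan2(−2, p) = 0.231686 rad; t = (φ − α) mod 2π = 5.097473 rad, q = (φ − β) mod 2π = 5.071293 rad → L = 4.89·(5.097473 + 7.259371 + 5.071293) = 4.89·17.428138 = 85.223593 m
RSL: p² = d² − 2 + 2cos(α−β) − 2d(sin α + sin β) = 8.782383; p = √p² = 2.963509; φ = atan2(cos α + cos β, d − sin α − sin β) − atan2(2, p) = -0.515360 rad; t = (α − φ) mod 2π = 1.932758 rad, q = (β − φ) mod 2π = 1.958938 rad → L = 4.89·(1.932758 + 2.963509 + 1.958938) = 4.89·6.855204 = 33.521947 m
RLR: c = (6 − d² + 2cos(α−β) + 2d(sin α − sin β))/8 = -2.847799, |c| > 1 → infeasible
LRL: c = (6 − d² + 2cos(α−β) − 2d(sin α − sin β))/8 = -2.837650, |c| > 1 → infeasible
Shortest: RSL with L = 33.521947 m ≈ 33.5219 m
Convert RSL to answer units (arcs ×180/π): t = 1.932758·180/π = 110.7389°, p = ρ·p = 4.89·2.963509 = 14.4916 m, q = 1.958938·180/π = 112.2389°, L = 33.5219 m.

RSL: t = 110.7389°, p = 14.4916 m, q = 112.2389°, L = 33.5219 m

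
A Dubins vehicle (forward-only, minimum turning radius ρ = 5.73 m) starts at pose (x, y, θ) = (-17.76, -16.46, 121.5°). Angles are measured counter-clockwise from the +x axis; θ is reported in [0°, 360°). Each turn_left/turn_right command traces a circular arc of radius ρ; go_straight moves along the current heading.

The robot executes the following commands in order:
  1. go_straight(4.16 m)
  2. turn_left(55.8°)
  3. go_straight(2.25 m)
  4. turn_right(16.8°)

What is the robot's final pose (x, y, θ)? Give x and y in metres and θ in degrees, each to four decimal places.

(-28.4396, -9.7550, 160.5000°)

set_pose: (x, y, θ) = (-17.7600, -16.4600, 121.5000°), ρ = 5.73
go_straight(4.16): x += 4.16·cos θ, y += 4.16·sin θ → (-19.9336, -12.9130, 121.5000°)
turn_left(55.8°): centre at ρ to the left, rotate +55.8° → (-24.5493, -10.1833, 177.3000°)
go_straight(2.25): x += 2.25·cos θ, y += 2.25·sin θ → (-26.7968, -10.0773, 177.3000°)
turn_right(16.8°): centre at ρ to the right, rotate −16.8° → (-28.4396, -9.7550, 160.5000°)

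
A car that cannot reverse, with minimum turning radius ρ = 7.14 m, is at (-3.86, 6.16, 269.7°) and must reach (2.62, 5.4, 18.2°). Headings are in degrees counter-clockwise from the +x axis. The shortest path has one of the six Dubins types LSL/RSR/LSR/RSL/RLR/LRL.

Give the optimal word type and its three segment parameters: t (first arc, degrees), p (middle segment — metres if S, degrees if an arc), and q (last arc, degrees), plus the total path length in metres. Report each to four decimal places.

Let ψ = atan2(Δy, Δx) = atan2(-0.76, 6.48) = -6.6893° be the start→goal bearing.
Normalize: d = |goal − start| / ρ = 6.524416/7.14 = 0.913784, α = (θ_start − ψ) mod 360° = 276.3893° = 4.823904 rad, β = (θ_goal − ψ) mod 360° = 24.8893° = 0.434401 rad.
Common terms: sin α = -0.993789, cos α = 0.111284, sin β = 0.420867, cos β = 0.907123, cos(α−β) = -0.317305, d² = 0.835001. Work in radians in the unit-radius frame; every candidate has L = ρ·(t + p + q).
LSL: p² = 2 + d² − 2cos(α−β) + 2d(sin α − sin β) = 0.884232; p = √p² = 0.940336; φ = atan2(cos β − cos α, d + sin α − sin β) = 2.132527 rad; t = (φ − α) mod 2π = 3.591809 rad, q = (β − φ) mod 2π = 4.585059 rad → L = 7.14·(3.591809 + 0.940336 + 4.585059) = 7.14·9.117204 = 65.096834 m
RSR: p² = 2 + d² − 2cos(α−β) + 2d(sin β − sin α) = 6.054988; p = √p² = 2.460689; φ = atan2(cos α − cos β, d − sin α + sin β) = -0.329343 rad; t = (α − φ) mod 2π = 5.153246 rad, q = (φ − β) mod 2π = 5.519442 rad → L = 7.14·(5.153246 + 2.460689 + 5.519442) = 7.14·13.133377 = 93.772311 m
LSR: p² = d² − 2 + 2cos(α−β) + 2d(sin α + sin β) = -2.846662 < 0 → infeasible
RSL: p² = d² − 2 + 2cos(α−β) − 2d(sin α + sin β) = -0.752555 < 0 → infeasible
RLR: c = (6 − d² + 2cos(α−β) + 2d(sin α − sin β))/8 = 0.243126; p = 2π − arccos c = 4.957977 rad; φ = atan2(cos α − cos β, d − sin α + sin β) = -0.329343 rad; t = (α − φ + p/2) mod 2π = 1.349049 rad, q = (α − β − t + p) mod 2π = 1.715245 rad → L = 7.14·(1.349049 + 4.957977 + 1.715245) = 7.14·8.022271 = 57.279017 m
LRL: c = (6 − d² + 2cos(α−β) − 2d(sin α − sin β))/8 = 0.889471; p = 2π − arccos c = 5.808575 rad; φ = atan2(cos β − cos α, d + sin α − sin β) = 2.132527 rad; t = (φ − α + p/2) mod 2π = 0.212911 rad, q = (β − α − t + p) mod 2π = 1.206161 rad → L = 7.14·(0.212911 + 5.808575 + 1.206161) = 7.14·7.227647 = 51.605403 m
Shortest: LRL with L = 51.605403 m ≈ 51.6054 m
Convert LRL to answer units (arcs ×180/π): t = 0.212911·180/π = 12.1989°, p = 5.808575·180/π = 332.8068°, q = 1.206161·180/π = 69.1079°, L = 51.6054 m.

LRL: t = 12.1989°, p = 332.8068°, q = 69.1079°, L = 51.6054 m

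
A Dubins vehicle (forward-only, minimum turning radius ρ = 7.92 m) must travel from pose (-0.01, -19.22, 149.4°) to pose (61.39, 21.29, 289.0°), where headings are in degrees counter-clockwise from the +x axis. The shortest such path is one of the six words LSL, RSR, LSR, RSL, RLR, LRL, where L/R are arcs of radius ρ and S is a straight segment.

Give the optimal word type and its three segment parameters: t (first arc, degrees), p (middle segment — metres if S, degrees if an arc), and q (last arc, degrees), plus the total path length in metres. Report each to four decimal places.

RSR: t = 117.4446°, p = 58.7887 m, q = 102.9554°, L = 89.2546 m

Let ψ = atan2(Δy, Δx) = atan2(40.51, 61.40) = 33.4157° be the start→goal bearing.
Normalize: d = |goal − start| / ρ = 73.559636/7.92 = 9.287833, α = (θ_start − ψ) mod 360° = 115.9843° = 2.024308 rad, β = (θ_goal − ψ) mod 360° = 255.5843° = 4.460787 rad.
Common terms: sin α = 0.898914, cos α = -0.438125, sin β = -0.968515, cos β = -0.248955, cos(α−β) = -0.761538, d² = 86.263839. Work in radians in the unit-radius frame; every candidate has L = ρ·(t + p + q).
LSL: p² = 2 + d² − 2cos(α−β) + 2d(sin α − sin β) = 124.475656; p = √p² = 11.156866; φ = atan2(cos β − cos α, d + sin α − sin β) = 0.016956 rad; t = (φ − α) mod 2π = 4.275834 rad, q = (β − φ) mod 2π = 4.443831 rad → L = 7.92·(4.275834 + 11.156866 + 4.443831) = 7.92·19.876531 = 157.422124 m
RSR: p² = 2 + d² − 2cos(α−β) + 2d(sin β − sin α) = 55.098176; p = √p² = 7.422815; φ = atan2(cos α − cos β, d − sin α + sin β) = -0.025488 rad; t = (α − φ) mod 2π = 2.049795 rad, q = (φ − β) mod 2π = 1.796910 rad → L = 7.92·(2.049795 + 7.422815 + 1.796910) = 7.92·11.269520 = 89.254600 m
LSR: p² = d² − 2 + 2cos(α−β) + 2d(sin α + sin β) = 81.447883; p = √p² = 9.024848; φ = atan2(−cos α − cos β, d + sin α + sin β) − atan2(−2, p) = 0.292483 rad; t = (φ − α) mod 2π = 4.551361 rad, q = (φ − β) mod 2π = 2.114881 rad → L = 7.92·(4.551361 + 9.024848 + 2.114881) = 7.92·15.691090 = 124.273432 m
RSL: p² = d² − 2 + 2cos(α−β) − 2d(sin α + sin β) = 84.033643; p = √p² = 9.166987; φ = atan2(cos α + cos β, d − sin α − sin β) − atan2(2, p) = -0.288103 rad; t = (α − φ) mod 2π = 2.312410 rad, q = (β − φ) mod 2π = 4.748890 rad → L = 7.92·(2.312410 + 9.166987 + 4.748890) = 7.92·16.228287 = 128.528034 m
RLR: c = (6 − d² + 2cos(α−β) + 2d(sin α − sin β))/8 = -5.887272, |c| > 1 → infeasible
LRL: c = (6 − d² + 2cos(α−β) − 2d(sin α − sin β))/8 = -14.559457, |c| > 1 → infeasible
Shortest: RSR with L = 89.254600 m ≈ 89.2546 m
Convert RSR to answer units (arcs ×180/π): t = 2.049795·180/π = 117.4446°, p = ρ·p = 7.92·7.422815 = 58.7887 m, q = 1.796910·180/π = 102.9554°, L = 89.2546 m.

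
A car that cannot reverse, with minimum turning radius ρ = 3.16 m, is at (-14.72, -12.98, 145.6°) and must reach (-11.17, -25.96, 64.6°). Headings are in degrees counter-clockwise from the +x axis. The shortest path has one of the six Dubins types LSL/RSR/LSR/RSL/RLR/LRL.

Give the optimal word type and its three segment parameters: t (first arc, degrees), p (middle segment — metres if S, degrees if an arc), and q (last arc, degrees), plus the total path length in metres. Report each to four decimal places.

LSL: t = 139.7823°, p = 9.3522 m, q = 139.2177°, L = 24.7397 m

Let ψ = atan2(Δy, Δx) = atan2(-12.98, 3.55) = -74.7038° be the start→goal bearing.
Normalize: d = |goal − start| / ρ = 13.456705/3.16 = 4.258451, α = (θ_start − ψ) mod 360° = 220.3038° = 3.845027 rad, β = (θ_goal − ψ) mod 360° = 139.3038° = 2.431310 rad.
Common terms: sin α = -0.646840, cos α = -0.762625, sin β = 0.652048, cos β = -0.758178, cos(α−β) = 0.156434, d² = 18.134404. Work in radians in the unit-radius frame; every candidate has L = ρ·(t + p + q).
LSL: p² = 2 + d² − 2cos(α−β) + 2d(sin α − sin β) = 8.759029; p = √p² = 2.959566; φ = atan2(cos β − cos α, d + sin α − sin β) = 0.001503 rad; t = (φ − α) mod 2π = 2.439661 rad, q = (β − φ) mod 2π = 2.429807 rad → L = 3.16·(2.439661 + 2.959566 + 2.429807) = 3.16·7.829034 = 24.739748 m
RSR: p² = 2 + d² − 2cos(α−β) + 2d(sin β − sin α) = 30.884040; p = √p² = 5.557341; φ = atan2(cos α − cos β, d − sin α + sin β) = -0.000800 rad; t = (α − φ) mod 2π = 3.845827 rad, q = (φ − β) mod 2π = 3.851075 rad → L = 3.16·(3.845827 + 5.557341 + 3.851075) = 3.16·13.254243 = 41.883408 m
LSR: p² = d² − 2 + 2cos(α−β) + 2d(sin α + sin β) = 16.491626; p = √p² = 4.060988; φ = atan2(−cos α − cos β, d + sin α + sin β) − atan2(−2, p) = 0.800244 rad; t = (φ − α) mod 2π = 3.238403 rad, q = (φ − β) mod 2π = 4.652120 rad → L = 3.16·(3.238403 + 4.060988 + 4.652120) = 3.16·11.951511 = 37.766774 m
RSL: p² = d² − 2 + 2cos(α−β) − 2d(sin α + sin β) = 16.402919; p = √p² = 4.050052; φ = atan2(cos α + cos β, d − sin α − sin β) − atan2(2, p) = -0.802089 rad; t = (α − φ) mod 2π = 4.647115 rad, q = (β − φ) mod 2π = 3.233399 rad → L = 3.16·(4.647115 + 4.050052 + 3.233399) = 3.16·11.930566 = 37.700588 m
RLR: c = (6 − d² + 2cos(α−β) + 2d(sin α − sin β))/8 = -2.860505, |c| > 1 → infeasible
LRL: c = (6 − d² + 2cos(α−β) − 2d(sin α − sin β))/8 = -0.094879; p = 2π − arccos c = 4.617367 rad; φ = atan2(cos β − cos α, d + sin α − sin β) = 0.001503 rad; t = (φ − α + p/2) mod 2π = 4.748345 rad, q = (β − α − t + p) mod 2π = 4.738491 rad → L = 3.16·(4.748345 + 4.617367 + 4.738491) = 3.16·14.104203 = 44.569283 m
Shortest: LSL with L = 24.739748 m ≈ 24.7397 m
Convert LSL to answer units (arcs ×180/π): t = 2.439661·180/π = 139.7823°, p = ρ·p = 3.16·2.959566 = 9.3522 m, q = 2.429807·180/π = 139.2177°, L = 24.7397 m.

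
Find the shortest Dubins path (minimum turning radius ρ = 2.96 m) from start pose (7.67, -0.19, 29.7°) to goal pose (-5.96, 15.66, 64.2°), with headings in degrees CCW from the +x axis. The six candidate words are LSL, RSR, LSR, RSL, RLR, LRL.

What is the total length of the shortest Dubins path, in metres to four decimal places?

Let ψ = atan2(Δy, Δx) = atan2(15.85, -13.63) = 130.6935° be the start→goal bearing.
Normalize: d = |goal − start| / ρ = 20.904531/2.96 = 7.062341, α = (θ_start − ψ) mod 360° = 259.0065° = 4.520517 rad, β = (θ_goal − ψ) mod 360° = 293.5065° = 5.122656 rad.
Common terms: sin α = -0.981649, cos α = -0.190697, sin β = -0.917015, cos β = 0.398854, cos(α−β) = 0.824126, d² = 49.876666. Work in radians in the unit-radius frame; every candidate has L = ρ·(t + p + q).
LSL: p² = 2 + d² − 2cos(α−β) + 2d(sin α − sin β) = 49.315473; p = √p² = 7.022498; φ = atan2(cos β − cos α, d + sin α − sin β) = 0.084051 rad; t = (φ − α) mod 2π = 1.846719 rad, q = (β − φ) mod 2π = 5.038605 rad → L = 2.96·(1.846719 + 7.022498 + 5.038605) = 2.96·13.907821 = 41.167152 m
RSR: p² = 2 + d² − 2cos(α−β) + 2d(sin β − sin α) = 51.141355; p = √p² = 7.151318; φ = atan2(cos α − cos β, d − sin α + sin β) = -0.082533 rad; t = (α − φ) mod 2π = 4.603050 rad, q = (φ − β) mod 2π = 1.077997 rad → L = 2.96·(4.603050 + 7.151318 + 1.077997) = 2.96·12.832365 = 37.983801 m
LSR: p² = d² − 2 + 2cos(α−β) + 2d(sin α + sin β) = 22.706899; p = √p² = 4.765176; φ = atan2(−cos α − cos β, d + sin α + sin β) − atan2(−2, p) = 0.357093 rad; t = (φ − α) mod 2π = 2.119761 rad, q = (φ − β) mod 2π = 1.517623 rad → L = 2.96·(2.119761 + 4.765176 + 1.517623) = 2.96·8.402560 = 24.871576 m
RSL: p² = d² − 2 + 2cos(α−β) − 2d(sin α + sin β) = 76.342938; p = √p² = 8.737445; φ = atan2(cos α + cos β, d − sin α − sin β) − atan2(2, p) = -0.201798 rad; t = (α − φ) mod 2π = 4.722315 rad, q = (β − φ) mod 2π = 5.324454 rad → L = 2.96·(4.722315 + 8.737445 + 5.324454) = 2.96·18.784214 = 55.601273 m
RLR: c = (6 − d² + 2cos(α−β) + 2d(sin α − sin β))/8 = -5.392669, |c| > 1 → infeasible
LRL: c = (6 − d² + 2cos(α−β) − 2d(sin α − sin β))/8 = -5.164434, |c| > 1 → infeasible
Shortest: LSR with L = 24.871576 m ≈ 24.8716 m

24.8716 m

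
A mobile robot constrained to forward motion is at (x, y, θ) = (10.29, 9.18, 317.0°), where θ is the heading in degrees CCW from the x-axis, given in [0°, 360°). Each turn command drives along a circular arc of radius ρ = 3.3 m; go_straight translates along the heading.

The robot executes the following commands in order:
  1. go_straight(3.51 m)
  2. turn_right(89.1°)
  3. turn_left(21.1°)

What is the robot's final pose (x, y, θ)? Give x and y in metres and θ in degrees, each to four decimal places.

(12.4227, 1.1305, 249.0000°)

set_pose: (x, y, θ) = (10.2900, 9.1800, 317.0000°), ρ = 3.3
go_straight(3.51): x += 3.51·cos θ, y += 3.51·sin θ → (12.8571, 6.7862, 317.0000°)
turn_right(89.1°): centre at ρ to the right, rotate −89.1° → (13.0550, 2.1603, 227.9000°)
turn_left(21.1°): centre at ρ to the left, rotate +21.1° → (12.4227, 1.1305, 249.0000°)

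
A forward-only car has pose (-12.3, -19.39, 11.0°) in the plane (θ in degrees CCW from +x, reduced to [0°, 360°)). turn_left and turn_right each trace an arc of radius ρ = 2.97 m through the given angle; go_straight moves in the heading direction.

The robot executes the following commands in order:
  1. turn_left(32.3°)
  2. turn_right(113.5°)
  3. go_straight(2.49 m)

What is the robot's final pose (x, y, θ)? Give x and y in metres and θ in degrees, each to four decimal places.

(-5.1551, -22.1343, 289.8000°)

set_pose: (x, y, θ) = (-12.3000, -19.3900, 11.0000°), ρ = 2.97
turn_left(32.3°): centre at ρ to the left, rotate +32.3° → (-10.8298, -18.6361, 43.3000°)
turn_right(113.5°): centre at ρ to the right, rotate −113.5° → (-5.9985, -19.7915, -70.2000° ≡ 289.8000°)
go_straight(2.49): x += 2.49·cos θ, y += 2.49·sin θ → (-5.1551, -22.1343, 289.8000°)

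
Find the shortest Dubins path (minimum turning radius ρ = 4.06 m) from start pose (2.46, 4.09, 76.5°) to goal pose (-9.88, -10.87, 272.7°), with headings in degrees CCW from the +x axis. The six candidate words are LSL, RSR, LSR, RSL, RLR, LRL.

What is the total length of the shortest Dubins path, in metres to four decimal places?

30.2067 m

Let ψ = atan2(Δy, Δx) = atan2(-14.96, -12.34) = -129.5181° be the start→goal bearing.
Normalize: d = |goal − start| / ρ = 19.392710/4.06 = 4.776530, α = (θ_start − ψ) mod 360° = 206.0181° = 3.595694 rad, β = (θ_goal − ψ) mod 360° = 42.2181° = 0.736844 rad.
Common terms: sin α = -0.438655, cos α = -0.898656, sin β = 0.671954, cos β = 0.740593, cos(α−β) = -0.960294, d² = 22.815235. Work in radians in the unit-radius frame; every candidate has L = ρ·(t + p + q).
LSL: p² = 2 + d² − 2cos(α−β) + 2d(sin α − sin β) = 16.126110; p = √p² = 4.015733; φ = atan2(cos β − cos α, d + sin α − sin β) = 0.420489 rad; t = (φ − α) mod 2π = 3.107980 rad, q = (β − φ) mod 2π = 0.316356 rad → L = 4.06·(3.107980 + 4.015733 + 0.316356) = 4.06·7.440069 = 30.206679 m
RSR: p² = 2 + d² − 2cos(α−β) + 2d(sin β − sin α) = 37.345534; p = √p² = 6.111099; φ = atan2(cos α − cos β, d − sin α + sin β) = -0.271567 rad; t = (α − φ) mod 2π = 3.867261 rad, q = (φ − β) mod 2π = 5.274774 rad → L = 4.06·(3.867261 + 6.111099 + 5.274774) = 4.06·15.253134 = 61.927724 m
LSR: p² = d² − 2 + 2cos(α−β) + 2d(sin α + sin β) = 21.123372; p = √p² = 4.596017; φ = atan2(−cos α − cos β, d + sin α + sin β) − atan2(−2, p) = 0.441984 rad; t = (φ − α) mod 2π = 3.129476 rad, q = (φ − β) mod 2π = 5.988325 rad → L = 4.06·(3.129476 + 4.596017 + 5.988325) = 4.06·13.713818 = 55.678102 m
RSL: p² = d² − 2 + 2cos(α−β) − 2d(sin α + sin β) = 16.665922; p = √p² = 4.082392; φ = atan2(cos α + cos β, d − sin α − sin β) − atan2(2, p) = -0.490319 rad; t = (α − φ) mod 2π = 4.086013 rad, q = (β − φ) mod 2π = 1.227163 rad → L = 4.06·(4.086013 + 4.082392 + 1.227163) = 4.06·9.395568 = 38.146006 m
RLR: c = (6 − d² + 2cos(α−β) + 2d(sin α − sin β))/8 = -3.668192, |c| > 1 → infeasible
LRL: c = (6 − d² + 2cos(α−β) − 2d(sin α − sin β))/8 = -1.015764, |c| > 1 → infeasible
Shortest: LSL with L = 30.206679 m ≈ 30.2067 m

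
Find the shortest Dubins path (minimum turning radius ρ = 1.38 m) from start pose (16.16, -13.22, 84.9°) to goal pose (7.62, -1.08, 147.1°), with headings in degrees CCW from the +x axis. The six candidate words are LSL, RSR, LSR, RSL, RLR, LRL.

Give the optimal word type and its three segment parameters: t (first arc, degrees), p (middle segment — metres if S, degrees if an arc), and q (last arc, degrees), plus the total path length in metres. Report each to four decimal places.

LSL: t = 41.1889°, p = 13.4372 m, q = 21.0111°, L = 14.9353 m

Let ψ = atan2(Δy, Δx) = atan2(12.14, -8.54) = 125.1248° be the start→goal bearing.
Normalize: d = |goal − start| / ρ = 14.842884/1.38 = 10.755713, α = (θ_start − ψ) mod 360° = 319.7752° = 5.581129 rad, β = (θ_goal − ψ) mod 360° = 21.9752° = 0.383539 rad.
Common terms: sin α = -0.645789, cos α = 0.763516, sin β = 0.374205, cos β = 0.927346, cos(α−β) = 0.466387, d² = 115.685360. Work in radians in the unit-radius frame; every candidate has L = ρ·(t + p + q).
LSL: p² = 2 + d² − 2cos(α−β) + 2d(sin α − sin β) = 94.811076; p = √p² = 9.737098; φ = atan2(cos β − cos α, d + sin α − sin β) = 0.016826 rad; t = (φ − α) mod 2π = 0.718882 rad, q = (β − φ) mod 2π = 0.366713 rad → L = 1.38·(0.718882 + 9.737098 + 0.366713) = 1.38·10.822693 = 14.935316 m
RSR: p² = 2 + d² − 2cos(α−β) + 2d(sin β − sin α) = 138.694098; p = √p² = 11.776846; φ = atan2(cos α − cos β, d − sin α + sin β) = -0.013912 rad; t = (α − φ) mod 2π = 5.595041 rad, q = (φ − β) mod 2π = 5.885735 rad → L = 1.38·(5.595041 + 11.776846 + 5.885735) = 1.38·23.257622 = 32.095518 m
LSR: p² = d² − 2 + 2cos(α−β) + 2d(sin α + sin β) = 108.775971; p = √p² = 10.429572; φ = atan2(−cos α − cos β, d + sin α + sin β) − atan2(−2, p) = 0.029561 rad; t = (φ − α) mod 2π = 0.731617 rad, q = (φ − β) mod 2π = 5.929207 rad → L = 1.38·(0.731617 + 10.429572 + 5.929207) = 1.38·17.090396 = 23.584747 m
RSL: p² = d² − 2 + 2cos(α−β) − 2d(sin α + sin β) = 120.460296; p = √p² = 10.975441; φ = atan2(cos α + cos β, d − sin α − sin β) − atan2(2, p) = -0.028098 rad; t = (α − φ) mod 2π = 5.609227 rad, q = (β − φ) mod 2π = 0.411637 rad → L = 1.38·(5.609227 + 10.975441 + 0.411637) = 1.38·16.996305 = 23.454901 m
RLR: c = (6 − d² + 2cos(α−β) + 2d(sin α − sin β))/8 = -16.336762, |c| > 1 → infeasible
LRL: c = (6 − d² + 2cos(α−β) − 2d(sin α − sin β))/8 = -10.851384, |c| > 1 → infeasible
Shortest: LSL with L = 14.935316 m ≈ 14.9353 m
Convert LSL to answer units (arcs ×180/π): t = 0.718882·180/π = 41.1889°, p = ρ·p = 1.38·9.737098 = 13.4372 m, q = 0.366713·180/π = 21.0111°, L = 14.9353 m.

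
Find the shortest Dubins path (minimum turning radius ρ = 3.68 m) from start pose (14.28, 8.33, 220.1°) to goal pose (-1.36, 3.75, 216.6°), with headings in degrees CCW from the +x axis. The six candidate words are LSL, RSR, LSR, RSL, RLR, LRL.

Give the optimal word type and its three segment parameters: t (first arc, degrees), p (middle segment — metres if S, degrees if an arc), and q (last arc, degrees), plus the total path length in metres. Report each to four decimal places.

RSL: t = 26.0894°, p = 13.2516 m, q = 22.5894°, L = 16.3782 m

Let ψ = atan2(Δy, Δx) = atan2(-4.58, -15.64) = -163.6779° be the start→goal bearing.
Normalize: d = |goal − start| / ρ = 16.296810/3.68 = 4.428481, α = (θ_start − ψ) mod 360° = 23.7779° = 0.415003 rad, β = (θ_goal − ψ) mod 360° = 20.2779° = 0.353916 rad.
Common terms: sin α = 0.403193, cos α = 0.915115, sin β = 0.346574, cos β = 0.938023, cos(α−β) = 0.998135, d² = 19.611443. Work in radians in the unit-radius frame; every candidate has L = ρ·(t + p + q).
LSL: p² = 2 + d² − 2cos(α−β) + 2d(sin α − sin β) = 20.116641; p = √p² = 4.485158; φ = atan2(cos β − cos α, d + sin α − sin β) = 0.005107 rad; t = (φ − α) mod 2π = 5.873290 rad, q = (β − φ) mod 2π = 0.348809 rad → L = 3.68·(5.873290 + 4.485158 + 0.348809) = 3.68·10.707257 = 39.402704 m
RSR: p² = 2 + d² − 2cos(α−β) + 2d(sin β − sin α) = 19.113705; p = √p² = 4.371922; φ = atan2(cos α − cos β, d − sin α + sin β) = -0.005240 rad; t = (α − φ) mod 2π = 0.420243 rad, q = (φ − β) mod 2π = 5.924029 rad → L = 3.68·(0.420243 + 4.371922 + 5.924029) = 3.68·10.716194 = 39.435595 m
LSR: p² = d² − 2 + 2cos(α−β) + 2d(sin α + sin β) = 26.248368; p = √p² = 5.123316; φ = atan2(−cos α − cos β, d + sin α + sin β) − atan2(−2, p) = 0.028511 rad; t = (φ − α) mod 2π = 5.896693 rad, q = (φ − β) mod 2π = 5.957780 rad → L = 3.68·(5.896693 + 5.123316 + 5.957780) = 3.68·16.977789 = 62.478262 m
RSL: p² = d² − 2 + 2cos(α−β) − 2d(sin α + sin β) = 12.967056; p = √p² = 3.600980; φ = atan2(cos α + cos β, d − sin α − sin β) − atan2(2, p) = -0.040343 rad; t = (α − φ) mod 2π = 0.455346 rad, q = (β − φ) mod 2π = 0.394259 rad → L = 3.68·(0.455346 + 3.600980 + 0.394259) = 3.68·4.450585 = 16.378154 m
RLR: c = (6 − d² + 2cos(α−β) + 2d(sin α − sin β))/8 = -1.389213, |c| > 1 → infeasible
LRL: c = (6 − d² + 2cos(α−β) − 2d(sin α − sin β))/8 = -1.514580, |c| > 1 → infeasible
Shortest: RSL with L = 16.378154 m ≈ 16.3782 m
Convert RSL to answer units (arcs ×180/π): t = 0.455346·180/π = 26.0894°, p = ρ·p = 3.68·3.600980 = 13.2516 m, q = 0.394259·180/π = 22.5894°, L = 16.3782 m.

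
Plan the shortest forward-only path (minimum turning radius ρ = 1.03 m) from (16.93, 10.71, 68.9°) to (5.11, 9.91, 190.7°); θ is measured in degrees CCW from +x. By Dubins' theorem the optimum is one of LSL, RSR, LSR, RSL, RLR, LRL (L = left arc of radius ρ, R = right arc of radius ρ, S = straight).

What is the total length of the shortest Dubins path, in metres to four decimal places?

Let ψ = atan2(Δy, Δx) = atan2(-0.80, -11.82) = -176.1280° be the start→goal bearing.
Normalize: d = |goal − start| / ρ = 11.847042/1.03 = 11.501982, α = (θ_start − ψ) mod 360° = 245.0280° = 4.276546 rad, β = (θ_goal − ψ) mod 360° = 6.8280° = 0.119171 rad.
Common terms: sin α = -0.906514, cos α = -0.422175, sin β = 0.118890, cos β = 0.992907, cos(α−β) = -0.526956, d² = 132.295598. Work in radians in the unit-radius frame; every candidate has L = ρ·(t + p + q).
LSL: p² = 2 + d² − 2cos(α−β) + 2d(sin α − sin β) = 111.761155; p = √p² = 10.571715; φ = atan2(cos β − cos α, d + sin α − sin β) = 0.134259 rad; t = (φ − α) mod 2π = 2.140898 rad, q = (β − φ) mod 2π = 6.268098 rad → L = 1.03·(2.140898 + 10.571715 + 6.268098) = 1.03·18.980711 = 19.550133 m
RSR: p² = 2 + d² − 2cos(α−β) + 2d(sin β − sin α) = 158.937864; p = √p² = 12.607056; φ = atan2(cos α − cos β, d − sin α + sin β) = -0.112482 rad; t = (α − φ) mod 2π = 4.389028 rad, q = (φ − β) mod 2π = 6.051532 rad → L = 1.03·(4.389028 + 12.607056 + 6.051532) = 1.03·23.047616 = 23.739044 m
LSR: p² = d² − 2 + 2cos(α−β) + 2d(sin α + sin β) = 111.123193; p = √p² = 10.541499; φ = atan2(−cos α − cos β, d + sin α + sin β) − atan2(−2, p) = 0.134280 rad; t = (φ − α) mod 2π = 2.140920 rad, q = (φ − β) mod 2π = 0.015109 rad → L = 1.03·(2.140920 + 10.541499 + 0.015109) = 1.03·12.697527 = 13.078453 m
RSL: p² = d² − 2 + 2cos(α−β) − 2d(sin α + sin β) = 147.360180; p = √p² = 12.139200; φ = atan2(cos α + cos β, d − sin α − sin β) − atan2(2, p) = -0.116882 rad; t = (α − φ) mod 2π = 4.393427 rad, q = (β − φ) mod 2π = 0.236053 rad → L = 1.03·(4.393427 + 12.139200 + 0.236053) = 1.03·16.768681 = 17.271741 m
RLR: c = (6 − d² + 2cos(α−β) + 2d(sin α − sin β))/8 = -18.867233, |c| > 1 → infeasible
LRL: c = (6 − d² + 2cos(α−β) − 2d(sin α − sin β))/8 = -12.970144, |c| > 1 → infeasible
Shortest: LSR with L = 13.078453 m ≈ 13.0785 m

13.0785 m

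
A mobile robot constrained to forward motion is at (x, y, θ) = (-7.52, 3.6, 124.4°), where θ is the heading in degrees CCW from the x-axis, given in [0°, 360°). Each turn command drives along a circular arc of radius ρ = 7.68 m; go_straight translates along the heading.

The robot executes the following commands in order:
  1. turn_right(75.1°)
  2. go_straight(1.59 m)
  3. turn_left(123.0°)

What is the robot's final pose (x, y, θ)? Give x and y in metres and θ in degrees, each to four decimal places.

(-10.7622, 26.7714, 172.3000°)

set_pose: (x, y, θ) = (-7.5200, 3.6000, 124.4000°), ρ = 7.68
turn_right(75.1°): centre at ρ to the right, rotate −75.1° → (-7.0056, 12.9471, 49.3000°)
go_straight(1.59): x += 1.59·cos θ, y += 1.59·sin θ → (-5.9688, 14.1525, 49.3000°)
turn_left(123.0°): centre at ρ to the left, rotate +123.0° → (-10.7622, 26.7714, 172.3000°)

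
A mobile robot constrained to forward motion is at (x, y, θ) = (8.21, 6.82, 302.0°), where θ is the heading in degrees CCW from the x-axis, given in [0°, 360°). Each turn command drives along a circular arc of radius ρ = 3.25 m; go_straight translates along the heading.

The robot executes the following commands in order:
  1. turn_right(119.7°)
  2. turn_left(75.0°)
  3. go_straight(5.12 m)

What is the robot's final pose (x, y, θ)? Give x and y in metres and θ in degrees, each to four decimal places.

set_pose: (x, y, θ) = (8.2100, 6.8200, 302.0000°), ρ = 3.25
turn_right(119.7°): centre at ρ to the right, rotate −119.7° → (5.5843, 1.8504, 182.3000°)
turn_left(75.0°): centre at ρ to the left, rotate +75.0° → (2.5442, -0.6825, 257.3000°)
go_straight(5.12): x += 5.12·cos θ, y += 5.12·sin θ → (1.4186, -5.6772, 257.3000°)

(1.4186, -5.6772, 257.3000°)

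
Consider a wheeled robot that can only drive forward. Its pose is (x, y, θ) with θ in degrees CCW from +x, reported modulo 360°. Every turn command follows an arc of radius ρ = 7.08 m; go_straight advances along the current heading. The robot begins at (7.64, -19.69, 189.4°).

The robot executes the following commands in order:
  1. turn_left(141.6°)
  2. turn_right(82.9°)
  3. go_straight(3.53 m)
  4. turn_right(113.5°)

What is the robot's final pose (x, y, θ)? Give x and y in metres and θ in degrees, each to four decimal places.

set_pose: (x, y, θ) = (7.6400, -19.6900, 189.4000°), ρ = 7.08
turn_left(141.6°): centre at ρ to the left, rotate +141.6° → (5.3639, -32.8672, 331.0000°)
turn_right(82.9°): centre at ρ to the right, rotate −82.9° → (8.5005, -41.7003, 248.1000°)
go_straight(3.53): x += 3.53·cos θ, y += 3.53·sin θ → (7.1839, -44.9756, 248.1000°)
turn_right(113.5°): centre at ρ to the right, rotate −113.5° → (-4.4263, -47.3061, 134.6000°)

(-4.4263, -47.3061, 134.6000°)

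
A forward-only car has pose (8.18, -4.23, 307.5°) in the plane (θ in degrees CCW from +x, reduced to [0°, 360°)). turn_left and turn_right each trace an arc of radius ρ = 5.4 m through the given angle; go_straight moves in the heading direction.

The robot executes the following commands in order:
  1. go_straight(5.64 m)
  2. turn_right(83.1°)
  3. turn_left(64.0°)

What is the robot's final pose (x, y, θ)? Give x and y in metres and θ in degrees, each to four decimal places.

set_pose: (x, y, θ) = (8.1800, -4.2300, 307.5000°), ρ = 5.4
go_straight(5.64): x += 5.64·cos θ, y += 5.64·sin θ → (11.6134, -8.7045, 307.5000°)
turn_right(83.1°): centre at ρ to the right, rotate −83.1° → (11.1075, -15.8500, 224.4000°)
turn_left(64.0°): centre at ρ to the left, rotate +64.0° → (9.7617, -21.4126, 288.4000°)

(9.7617, -21.4126, 288.4000°)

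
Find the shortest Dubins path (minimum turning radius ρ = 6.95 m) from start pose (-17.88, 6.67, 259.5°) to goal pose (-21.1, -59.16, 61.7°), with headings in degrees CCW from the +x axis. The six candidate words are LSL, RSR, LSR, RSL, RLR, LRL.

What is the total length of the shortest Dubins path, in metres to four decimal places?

83.0431 m

Let ψ = atan2(Δy, Δx) = atan2(-65.83, -3.22) = -92.8003° be the start→goal bearing.
Normalize: d = |goal − start| / ρ = 65.908704/6.95 = 9.483267, α = (θ_start − ψ) mod 360° = 352.3003° = 6.148801 rad, β = (θ_goal − ψ) mod 360° = 154.5003° = 2.696539 rad.
Common terms: sin α = -0.133981, cos α = 0.990984, sin β = 0.430506, cos β = -0.902588, cos(α−β) = -0.952129, d² = 89.932349. Work in radians in the unit-radius frame; every candidate has L = ρ·(t + p + q).
LSL: p² = 2 + d² − 2cos(α−β) + 2d(sin α − sin β) = 83.130256; p = √p² = 9.117579; φ = atan2(cos β − cos α, d + sin α − sin β) = -0.209206 rad; t = (φ − α) mod 2π = 6.208364 rad, q = (β − φ) mod 2π = 2.905746 rad → L = 6.95·(6.208364 + 9.117579 + 2.905746) = 6.95·18.231689 = 126.710238 m
RSR: p² = 2 + d² − 2cos(α−β) + 2d(sin β − sin α) = 104.542960; p = √p² = 10.224625; φ = atan2(cos α − cos β, d − sin α + sin β) = 0.186273 rad; t = (α − φ) mod 2π = 5.962528 rad, q = (φ − β) mod 2π = 3.772918 rad → L = 6.95·(5.962528 + 10.224625 + 3.772918) = 6.95·19.960072 = 138.722499 m
LSR: p² = d² − 2 + 2cos(α−β) + 2d(sin α + sin β) = 91.652150; p = √p² = 9.573513; φ = atan2(−cos α − cos β, d + sin α + sin β) − atan2(−2, p) = 0.196909 rad; t = (φ − α) mod 2π = 0.331294 rad, q = (φ − β) mod 2π = 3.783555 rad → L = 6.95·(0.331294 + 9.573513 + 3.783555) = 6.95·13.688362 = 95.134117 m
RSL: p² = d² − 2 + 2cos(α−β) − 2d(sin α + sin β) = 80.404031; p = √p² = 8.966829; φ = atan2(cos α + cos β, d − sin α − sin β) − atan2(2, p) = -0.209830 rad; t = (α − φ) mod 2π = 0.075446 rad, q = (β − φ) mod 2π = 2.906370 rad → L = 6.95·(0.075446 + 8.966829 + 2.906370) = 6.95·11.948645 = 83.043082 m
RLR: c = (6 − d² + 2cos(α−β) + 2d(sin α − sin β))/8 = -12.067870, |c| > 1 → infeasible
LRL: c = (6 − d² + 2cos(α−β) − 2d(sin α − sin β))/8 = -9.391282, |c| > 1 → infeasible
Shortest: RSL with L = 83.043082 m ≈ 83.0431 m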